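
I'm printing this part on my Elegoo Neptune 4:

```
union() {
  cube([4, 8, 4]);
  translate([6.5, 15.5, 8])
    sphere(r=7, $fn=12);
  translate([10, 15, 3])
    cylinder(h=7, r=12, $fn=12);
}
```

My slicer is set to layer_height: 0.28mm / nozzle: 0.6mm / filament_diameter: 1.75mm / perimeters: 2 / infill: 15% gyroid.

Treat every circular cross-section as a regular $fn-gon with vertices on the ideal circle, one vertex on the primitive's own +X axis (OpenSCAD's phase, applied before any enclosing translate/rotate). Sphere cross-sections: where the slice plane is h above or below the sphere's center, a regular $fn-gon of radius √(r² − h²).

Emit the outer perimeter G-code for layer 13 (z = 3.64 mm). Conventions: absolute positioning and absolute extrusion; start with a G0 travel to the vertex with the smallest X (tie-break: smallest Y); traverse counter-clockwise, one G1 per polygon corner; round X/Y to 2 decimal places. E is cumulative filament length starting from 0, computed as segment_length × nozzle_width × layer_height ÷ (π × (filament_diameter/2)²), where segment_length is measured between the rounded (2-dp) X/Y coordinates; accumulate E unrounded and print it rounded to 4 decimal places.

At z = 3.64 mm: the cube is present — its section is the full 4×8 rectangle; the r=7 sphere at (6.5, 15.5) contributes a regular 12-gon of circumradius √(7²−4.36²) = 5.476; the r=12 cylinder at (10, 15) contributes a regular 12-gon of circumradius 12; Combining (union): the regions partially overlap (shared area 95.73 mm²), so overlapping operands fuse into one piece — 1 connected region. The outline is a single polygon with 16 vertices. Extrusion per mm of travel: 0.6 × 0.28 / (π × 0.875²) = 0.069846. Accumulating E over each segment gives final E = 6.0737.

G0 X-2.00 Y15.00 Z3.64
G1 X-0.39 Y9.00 E0.4339
G1 X0.61 Y8.00 E0.5327
G1 X0.00 Y8.00 E0.5753
G1 X0.00 Y0.00 E1.1341
G1 X4.00 Y0.00 E1.4134
G1 X4.00 Y4.61 E1.7354
G1 X10.00 Y3.00 E2.1693
G1 X16.00 Y4.61 E2.6032
G1 X20.39 Y9.00 E3.0369
G1 X22.00 Y15.00 E3.4708
G1 X20.39 Y21.00 E3.9047
G1 X16.00 Y25.39 E4.3383
G1 X10.00 Y27.00 E4.7722
G1 X4.00 Y25.39 E5.2061
G1 X-0.39 Y21.00 E5.6398
G1 X-2.00 Y15.00 E6.0737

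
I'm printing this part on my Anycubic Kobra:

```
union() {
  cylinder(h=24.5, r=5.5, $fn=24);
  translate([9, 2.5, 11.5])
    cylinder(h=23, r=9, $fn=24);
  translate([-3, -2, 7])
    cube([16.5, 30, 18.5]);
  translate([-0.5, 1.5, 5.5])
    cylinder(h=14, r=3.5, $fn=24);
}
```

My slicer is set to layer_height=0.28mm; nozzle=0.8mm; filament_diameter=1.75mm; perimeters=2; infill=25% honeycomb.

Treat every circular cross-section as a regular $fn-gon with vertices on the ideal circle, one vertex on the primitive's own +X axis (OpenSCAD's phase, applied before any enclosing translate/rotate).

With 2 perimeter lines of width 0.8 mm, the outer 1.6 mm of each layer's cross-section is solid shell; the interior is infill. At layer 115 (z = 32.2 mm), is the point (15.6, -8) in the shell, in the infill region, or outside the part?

outside

At z = 32.2 mm: the cylinder is absent (z outside [0, 24.5]); the cylinder at (9, 2.5): section is a regular 24-gon, circumradius r=9; the cube at (-3, -2) is absent (z outside [7, 25.5]); the cylinder at (-0.5, 1.5) does not reach this height (z outside [5.5, 19.5]); Taking the union: only the r=9 cylinder at (9, 2.5) is present, so the union is just that shape — 1 connected region. Overall, the cross-section is a single solid region. The nearest boundary edge runs (13.50, -5.29)→(15.36, -3.86); distance from the point to it = 3.43 mm. The point is not inside any of the regions above, so it lies outside the cross-section (3.43 mm from the nearest boundary).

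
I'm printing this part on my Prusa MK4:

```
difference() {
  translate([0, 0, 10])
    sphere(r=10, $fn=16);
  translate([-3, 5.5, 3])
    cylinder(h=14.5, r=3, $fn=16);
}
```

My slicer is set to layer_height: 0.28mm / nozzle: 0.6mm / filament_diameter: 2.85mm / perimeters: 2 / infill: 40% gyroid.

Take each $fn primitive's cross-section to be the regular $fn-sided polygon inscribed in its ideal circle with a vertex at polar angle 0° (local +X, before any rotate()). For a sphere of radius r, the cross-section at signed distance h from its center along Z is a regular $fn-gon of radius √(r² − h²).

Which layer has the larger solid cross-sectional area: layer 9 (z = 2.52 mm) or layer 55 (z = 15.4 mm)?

Layer 9 (z = 2.52): the sphere: section is a regular 16-gon, circumradius = √(r²−h²) = √(10²−7.48²) = 6.637 (area = (16/2)·6.637²·sin(360°/16) = 134.86 mm²); the cylinder at (-3, 5.5) is absent (z outside [3, 17.5]); After the difference (first − rest): none of the subtracted shapes is present at this height, so the r=10 sphere is unchanged — area = 134.86 mm². So its area = 134.86 mm². Layer 55 (z = 15.4): the r=10 sphere slices to a regular 16-gon of circumradius 8.417 (√(r²−h²) with h=5.4 from center) (area = (16/2)·8.417²·sin(360°/16) = 216.87 mm²); the r=3 cylinder at (-3, 5.5) contributes a regular 16-gon of circumradius 3 (area = (16/2)·3.000²·sin(360°/16) = 27.55 mm²); After the difference (first − rest): starting from the r=10 sphere (216.87 mm²), the r=3 cylinder at (-3, 5.5) partially overlaps it — only the 24.35 mm² overlap (of its 27.55 mm²) is removed, clipping the outline — area = 192.52 mm². So its area = 192.52 mm². Layer 55 is larger (192.52 vs 134.86 mm²).

layer 55 (z = 15.4 mm)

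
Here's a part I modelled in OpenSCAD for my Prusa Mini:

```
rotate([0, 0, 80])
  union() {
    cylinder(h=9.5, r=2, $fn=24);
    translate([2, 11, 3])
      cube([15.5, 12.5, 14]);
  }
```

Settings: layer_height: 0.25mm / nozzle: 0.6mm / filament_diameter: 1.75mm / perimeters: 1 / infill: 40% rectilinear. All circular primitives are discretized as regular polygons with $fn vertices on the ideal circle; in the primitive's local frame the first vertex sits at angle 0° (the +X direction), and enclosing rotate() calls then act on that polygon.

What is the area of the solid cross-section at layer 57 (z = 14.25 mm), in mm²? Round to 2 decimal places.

At z = 14.25 mm: the cylinder does not reach this height (z outside [0, 9.5]); the cube at (2, 11) (footprint 15.5×12.5) is included at this height (area 193.75 mm²); Merging all regions: only the 15.5×12.5 cube at (2, 11) is present, so the union is just that shape — area = 193.75 mm²; (rotated 80° about Z; rotation is an isometry so areas/perimeters/island counts are preserved). Overall, the cross-section is a single solid region. Net area = 193.75 mm².

193.75 mm²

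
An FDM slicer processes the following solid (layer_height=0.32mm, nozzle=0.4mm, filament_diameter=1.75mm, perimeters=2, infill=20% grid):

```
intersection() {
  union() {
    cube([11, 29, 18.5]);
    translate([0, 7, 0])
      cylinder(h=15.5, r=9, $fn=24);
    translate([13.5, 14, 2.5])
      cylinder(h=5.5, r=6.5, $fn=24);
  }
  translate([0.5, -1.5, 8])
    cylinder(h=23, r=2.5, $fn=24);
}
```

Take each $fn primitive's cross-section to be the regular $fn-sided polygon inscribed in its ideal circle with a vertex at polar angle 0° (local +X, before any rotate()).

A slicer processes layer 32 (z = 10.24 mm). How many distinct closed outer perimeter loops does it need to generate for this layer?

At z = 10.24 mm: the 11×29 cube contributes its full rectangle; the r=9 cylinder at (0, 7) contributes a regular 24-gon of circumradius 9; the cylinder at (13.5, 14) does not reach this height (z outside [2.5, 8]); Combining (union): the regions partially overlap (shared area 118.37 mm²), so overlapping operands fuse into one piece — 1 connected region; the r=2.5 cylinder at (0.5, -1.5) gives a regular 24-gon of circumradius 2.5 (constant along its height); After intersecting: the r=2.5 cylinder at (0.5, -1.5) partially overlaps that combined region; clipping to the common part keeps 11.28 mm² — 1 connected region. The result has 1 disconnected region.

1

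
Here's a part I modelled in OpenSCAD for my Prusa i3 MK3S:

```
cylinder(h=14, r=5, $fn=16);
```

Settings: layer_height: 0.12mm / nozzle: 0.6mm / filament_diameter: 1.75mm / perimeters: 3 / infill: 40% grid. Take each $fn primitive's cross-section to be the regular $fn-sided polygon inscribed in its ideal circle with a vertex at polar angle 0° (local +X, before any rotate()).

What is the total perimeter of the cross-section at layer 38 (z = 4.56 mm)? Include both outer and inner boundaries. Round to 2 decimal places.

31.21 mm

At z = 4.56 mm: the r=5 cylinder gives a regular 16-gon of circumradius 5 (constant along its height) (perimeter = 2·16·5.000·sin(180°/16) = 31.21 mm). Overall, the cross-section is a single solid region. Total boundary length (outer) = 31.21 mm.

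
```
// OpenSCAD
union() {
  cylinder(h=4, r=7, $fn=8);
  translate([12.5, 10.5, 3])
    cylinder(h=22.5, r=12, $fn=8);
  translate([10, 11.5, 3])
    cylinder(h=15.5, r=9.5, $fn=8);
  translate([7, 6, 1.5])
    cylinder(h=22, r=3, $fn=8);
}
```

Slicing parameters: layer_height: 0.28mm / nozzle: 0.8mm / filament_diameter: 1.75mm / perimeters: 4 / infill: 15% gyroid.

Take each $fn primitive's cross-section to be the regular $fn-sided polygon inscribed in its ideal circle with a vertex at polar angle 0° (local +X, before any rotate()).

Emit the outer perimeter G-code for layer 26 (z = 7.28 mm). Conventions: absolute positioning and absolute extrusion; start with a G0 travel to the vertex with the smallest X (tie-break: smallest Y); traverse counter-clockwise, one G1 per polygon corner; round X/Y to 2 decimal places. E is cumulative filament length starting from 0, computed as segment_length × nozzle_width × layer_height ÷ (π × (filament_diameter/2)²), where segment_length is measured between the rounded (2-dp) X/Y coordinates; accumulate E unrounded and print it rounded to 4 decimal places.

G0 X0.50 Y10.50 Z7.28
G1 X4.01 Y2.01 E0.8556
G1 X12.50 Y-1.50 E1.7111
G1 X20.99 Y2.01 E2.5667
G1 X24.50 Y10.50 E3.4223
G1 X20.99 Y18.99 E4.2778
G1 X12.50 Y22.50 E5.1334
G1 X4.01 Y18.99 E5.9890
G1 X3.78 Y18.42 E6.0462
G1 X3.28 Y18.22 E6.0964
G1 X0.50 Y11.50 E6.7736
G1 X0.71 Y11.00 E6.8241
G1 X0.50 Y10.50 E6.8746

At z = 7.28 mm: the cylinder is not intersected at this z (z outside [0, 4]); the r=12 cylinder at (12.5, 10.5) gives a regular 8-gon of circumradius 12 (constant along its height); the r=9.5 cylinder at (10, 11.5) gives a regular 8-gon of circumradius 9.5 (constant along its height); the r=3 cylinder at (7, 6) contributes a regular 8-gon of circumradius 3; Taking the union: the regions partially overlap (shared area 277.79 mm²), so overlapping operands fuse into one piece — 1 connected region. The outline is a single polygon with 12 vertices. Extrusion per mm of travel: 0.8 × 0.28 / (π × 0.875²) = 0.093128. Accumulating E over each segment gives final E = 6.8746.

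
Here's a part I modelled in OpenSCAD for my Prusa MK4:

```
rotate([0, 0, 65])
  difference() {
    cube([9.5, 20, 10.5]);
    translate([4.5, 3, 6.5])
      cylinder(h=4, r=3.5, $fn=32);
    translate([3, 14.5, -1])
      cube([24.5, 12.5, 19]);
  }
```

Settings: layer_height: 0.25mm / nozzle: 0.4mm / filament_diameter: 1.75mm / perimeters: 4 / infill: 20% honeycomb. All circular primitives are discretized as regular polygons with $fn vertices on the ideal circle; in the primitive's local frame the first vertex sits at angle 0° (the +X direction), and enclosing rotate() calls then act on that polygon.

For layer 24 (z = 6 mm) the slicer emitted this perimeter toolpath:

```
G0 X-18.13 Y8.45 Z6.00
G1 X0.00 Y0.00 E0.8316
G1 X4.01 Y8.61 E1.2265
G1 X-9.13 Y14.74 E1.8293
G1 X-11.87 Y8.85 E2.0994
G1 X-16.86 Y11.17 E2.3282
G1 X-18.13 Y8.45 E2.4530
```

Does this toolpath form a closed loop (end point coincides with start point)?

yes

Start point (G0): (-18.13, 8.45). End point (last G1): the path returns to the start — closed.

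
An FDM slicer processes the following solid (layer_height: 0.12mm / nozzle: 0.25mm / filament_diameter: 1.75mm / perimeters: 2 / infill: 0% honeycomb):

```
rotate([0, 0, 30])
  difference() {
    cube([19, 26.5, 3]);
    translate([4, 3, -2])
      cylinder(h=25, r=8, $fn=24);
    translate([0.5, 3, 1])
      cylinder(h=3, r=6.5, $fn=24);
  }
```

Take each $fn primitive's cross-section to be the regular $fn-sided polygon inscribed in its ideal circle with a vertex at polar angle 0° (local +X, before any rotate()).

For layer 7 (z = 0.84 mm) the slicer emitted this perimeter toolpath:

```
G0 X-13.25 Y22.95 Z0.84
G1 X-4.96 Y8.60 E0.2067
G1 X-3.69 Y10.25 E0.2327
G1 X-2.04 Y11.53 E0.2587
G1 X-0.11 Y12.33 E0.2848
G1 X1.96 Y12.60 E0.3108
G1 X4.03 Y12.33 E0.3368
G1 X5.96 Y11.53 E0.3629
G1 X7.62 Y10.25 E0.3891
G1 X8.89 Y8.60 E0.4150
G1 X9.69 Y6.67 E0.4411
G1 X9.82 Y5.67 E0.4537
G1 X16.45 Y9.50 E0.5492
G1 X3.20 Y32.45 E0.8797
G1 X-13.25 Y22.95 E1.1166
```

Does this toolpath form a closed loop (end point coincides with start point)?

yes

Start point (G0): (-13.25, 22.95). End point (last G1): the path returns to the start — closed.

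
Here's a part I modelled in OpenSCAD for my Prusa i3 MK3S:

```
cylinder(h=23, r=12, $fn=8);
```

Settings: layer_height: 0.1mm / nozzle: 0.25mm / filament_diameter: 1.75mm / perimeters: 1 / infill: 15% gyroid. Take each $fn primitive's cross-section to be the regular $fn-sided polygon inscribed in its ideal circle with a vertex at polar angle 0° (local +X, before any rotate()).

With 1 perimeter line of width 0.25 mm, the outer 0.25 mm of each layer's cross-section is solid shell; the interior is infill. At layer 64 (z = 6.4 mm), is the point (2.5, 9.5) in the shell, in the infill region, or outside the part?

infill

At z = 6.4 mm: the r=12 cylinder gives a regular 8-gon of circumradius 12 (constant along its height). Overall, the cross-section is a single solid region. The nearest boundary edge runs (8.49, 8.49)→(0.00, 12.00); distance from the point to it = 1.35 mm. The point is inside the cross-section and 1.35 mm from the nearest boundary — more than the 0.25 mm shell width (1 × 0.25), so it's in the infill interior.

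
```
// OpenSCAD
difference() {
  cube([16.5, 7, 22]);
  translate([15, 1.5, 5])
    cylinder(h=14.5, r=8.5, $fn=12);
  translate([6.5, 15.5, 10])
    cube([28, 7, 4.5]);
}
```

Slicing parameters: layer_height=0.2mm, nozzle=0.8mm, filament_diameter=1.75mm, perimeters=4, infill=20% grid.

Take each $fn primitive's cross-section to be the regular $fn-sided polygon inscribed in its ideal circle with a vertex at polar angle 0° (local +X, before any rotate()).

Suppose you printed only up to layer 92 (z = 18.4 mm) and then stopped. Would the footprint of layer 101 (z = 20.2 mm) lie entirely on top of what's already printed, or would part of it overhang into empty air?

Compare the two slices. At z = 18.4: the 16.5×7 cube contributes its full rectangle (area 115.50 mm²); the r=8.5 cylinder at (15, 1.5) gives a regular 12-gon of circumradius 8.5 (constant along its height) (area = (12/2)·8.500²·sin(360°/12) = 216.75 mm²); the cube at (6.5, 15.5) is not intersected at this z (z outside [10, 14.5]); After the difference (first − rest): starting from the 16.5×7 cube (115.50 mm²), the r=8.5 cylinder at (15, 1.5) partially overlaps it — only the 65.07 mm² overlap (of its 216.75 mm²) is removed, clipping the outline — area = 50.43 mm². At z = 20.2: the cube (footprint 16.5×7) is included at this height (area 115.50 mm²); the cylinder at (15, 1.5) is absent (z outside [5, 19.5]); the cube at (6.5, 15.5) is not intersected at this z (z outside [10, 14.5]); Subtracting the remaining from the first: none of the subtracted shapes is present at this height, so the 16.5×7 cube is unchanged — area = 115.50 mm². Checking containment: at z = 20.2 the cross-section extends beyond the z = 18.4 cross-section by about 65.07 mm².

part overhangs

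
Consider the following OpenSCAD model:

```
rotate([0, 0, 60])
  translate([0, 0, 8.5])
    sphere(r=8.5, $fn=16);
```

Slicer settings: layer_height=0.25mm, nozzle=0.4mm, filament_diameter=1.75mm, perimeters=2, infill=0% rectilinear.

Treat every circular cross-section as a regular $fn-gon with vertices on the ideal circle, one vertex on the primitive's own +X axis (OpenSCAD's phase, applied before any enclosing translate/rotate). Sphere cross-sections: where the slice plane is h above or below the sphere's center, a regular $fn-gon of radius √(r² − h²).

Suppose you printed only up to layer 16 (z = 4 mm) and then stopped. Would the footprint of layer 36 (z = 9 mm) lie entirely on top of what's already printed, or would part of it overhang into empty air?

part overhangs

Compare the two slices. At z = 4: the r=8.5 sphere contributes a regular 16-gon of circumradius √(8.5²−4.5²) = 7.211 (area = (16/2)·7.211²·sin(360°/16) = 159.20 mm²); (whole slice rotated 60° about Z — lengths, areas and connectivity unchanged). At z = 9: the r=8.5 sphere contributes a regular 16-gon of circumradius √(8.5²−0.5²) = 8.485 (area = (16/2)·8.485²·sin(360°/16) = 220.43 mm²); (whole slice rotated 60° about Z — lengths, areas and connectivity unchanged). Checking containment: at z = 9 the cross-section extends beyond the z = 4 cross-section by about 61.23 mm².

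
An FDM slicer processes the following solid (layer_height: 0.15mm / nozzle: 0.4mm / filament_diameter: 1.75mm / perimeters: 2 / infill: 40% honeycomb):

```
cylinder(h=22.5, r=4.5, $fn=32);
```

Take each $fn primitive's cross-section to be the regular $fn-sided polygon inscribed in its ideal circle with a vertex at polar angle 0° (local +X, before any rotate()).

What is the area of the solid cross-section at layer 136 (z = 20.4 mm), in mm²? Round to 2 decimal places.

63.21 mm²

At z = 20.4 mm: the cylinder: section is a regular 32-gon, circumradius r=4.5 (area = (32/2)·4.500²·sin(360°/32) = 63.21 mm²). Overall, the cross-section is a single solid region. Net area = 63.21 mm².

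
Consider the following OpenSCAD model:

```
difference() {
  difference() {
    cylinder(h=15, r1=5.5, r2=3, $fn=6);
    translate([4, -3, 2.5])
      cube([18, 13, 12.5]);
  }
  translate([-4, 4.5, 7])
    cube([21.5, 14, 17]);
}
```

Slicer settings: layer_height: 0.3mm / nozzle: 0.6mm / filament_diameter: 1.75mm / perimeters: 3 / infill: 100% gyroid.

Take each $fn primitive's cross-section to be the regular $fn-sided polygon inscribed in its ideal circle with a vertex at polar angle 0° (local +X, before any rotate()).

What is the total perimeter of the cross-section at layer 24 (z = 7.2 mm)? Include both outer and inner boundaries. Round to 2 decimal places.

At z = 7.2 mm: the cone: at t=0.480 of its height the radius interpolates to r₁+(r₂−r₁)t = 4.300, giving a regular 6-gon of that circumradius (perimeter = 2·6·4.300·sin(180°/6) = 25.80 mm); the cube at (4, -3) is present — its section is the full 18×13 rectangle (perimeter 62.00 mm); After the difference (first − rest): starting from the cone, the 18×13 cube at (4, -3) partially overlaps it — only the 0.16 mm² overlap (of its 234.00 mm²) is removed, clipping the outline — boundary = 25.64 mm; the cube at (-4, 4.5) is present — its section is the full 21.5×14 rectangle (perimeter 71.00 mm); Subtracting the remaining from the first: starting from that combined region, the 21.5×14 cube at (-4, 4.5) misses the remaining region (no effect) — boundary = 25.64 mm. Overall, the cross-section is a single solid region. Total boundary length (outer) = 25.64 mm.

25.64 mm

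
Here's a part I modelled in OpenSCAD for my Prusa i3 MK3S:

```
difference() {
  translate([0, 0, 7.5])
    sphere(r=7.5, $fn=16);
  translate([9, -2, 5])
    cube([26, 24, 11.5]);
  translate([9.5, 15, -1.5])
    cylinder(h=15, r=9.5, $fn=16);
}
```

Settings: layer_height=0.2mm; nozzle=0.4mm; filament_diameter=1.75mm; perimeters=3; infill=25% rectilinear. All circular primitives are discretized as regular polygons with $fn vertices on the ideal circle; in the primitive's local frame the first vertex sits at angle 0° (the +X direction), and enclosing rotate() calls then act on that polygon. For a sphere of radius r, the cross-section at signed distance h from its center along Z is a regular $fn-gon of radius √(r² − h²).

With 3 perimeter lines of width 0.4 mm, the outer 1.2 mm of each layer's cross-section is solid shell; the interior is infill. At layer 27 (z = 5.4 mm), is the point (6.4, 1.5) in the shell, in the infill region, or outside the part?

shell

At z = 5.4 mm: the r=7.5 sphere slices to a regular 16-gon of circumradius 7.200 (√(r²−h²) with h=2.1 from center); the 26×24 cube at (9, -2) contributes its full rectangle; the r=9.5 cylinder at (9.5, 15) contributes a regular 16-gon of circumradius 9.5; After the difference (first − rest): starting from the r=7.5 sphere, the 26×24 cube at (9, -2) misses the remaining region (no effect); the r=9.5 cylinder at (9.5, 15) misses the remaining region (no effect) — 1 connected region. Overall, the cross-section is a single solid region. The nearest boundary edge runs (6.65, 2.76)→(7.20, 0.00); distance from the point to it = 0.49 mm. The point is inside the cross-section, 0.49 mm from the nearest boundary — within the 1.2 mm shell band (3 × 0.4).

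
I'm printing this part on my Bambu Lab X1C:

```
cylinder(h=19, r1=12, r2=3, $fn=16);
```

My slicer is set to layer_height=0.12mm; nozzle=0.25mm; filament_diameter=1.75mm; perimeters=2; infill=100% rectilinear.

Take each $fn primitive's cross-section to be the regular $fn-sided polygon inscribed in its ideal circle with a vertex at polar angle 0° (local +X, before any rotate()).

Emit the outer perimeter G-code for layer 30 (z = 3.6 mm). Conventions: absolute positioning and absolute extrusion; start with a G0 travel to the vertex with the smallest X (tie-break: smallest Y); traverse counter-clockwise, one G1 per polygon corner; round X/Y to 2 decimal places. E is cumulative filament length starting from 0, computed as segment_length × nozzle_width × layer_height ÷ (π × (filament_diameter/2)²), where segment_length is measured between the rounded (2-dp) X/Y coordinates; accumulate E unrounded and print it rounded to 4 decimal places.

At z = 3.6 mm: the cone contributes a regular 16-gon of circumradius 10.295 (interpolated between r1=12 and r2=3 at t=0.189). The outline is a single polygon with 16 vertices. Extrusion per mm of travel: 0.25 × 0.12 / (π × 0.875²) = 0.012473. Accumulating E over each segment gives final E = 0.8015.

G0 X-10.29 Y0.00 Z3.60
G1 X-9.51 Y-3.94 E0.0501
G1 X-7.28 Y-7.28 E0.1002
G1 X-3.94 Y-9.51 E0.1503
G1 X0.00 Y-10.29 E0.2004
G1 X3.94 Y-9.51 E0.2505
G1 X7.28 Y-7.28 E0.3006
G1 X9.51 Y-3.94 E0.3506
G1 X10.29 Y0.00 E0.4007
G1 X9.51 Y3.94 E0.4508
G1 X7.28 Y7.28 E0.5009
G1 X3.94 Y9.51 E0.5510
G1 X0.00 Y10.29 E0.6011
G1 X-3.94 Y9.51 E0.6512
G1 X-7.28 Y7.28 E0.7013
G1 X-9.51 Y3.94 E0.7514
G1 X-10.29 Y0.00 E0.8015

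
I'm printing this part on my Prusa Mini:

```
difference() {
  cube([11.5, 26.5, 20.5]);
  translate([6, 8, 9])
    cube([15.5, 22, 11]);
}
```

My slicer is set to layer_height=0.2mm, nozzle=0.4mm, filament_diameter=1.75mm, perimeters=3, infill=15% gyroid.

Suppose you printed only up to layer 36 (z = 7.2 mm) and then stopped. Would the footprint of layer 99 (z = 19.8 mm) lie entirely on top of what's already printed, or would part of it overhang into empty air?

Compare the two slices. At z = 7.2: the 11.5×26.5 cube contributes its full rectangle (area 304.75 mm²); the cube at (6, 8) is not intersected at this z (z outside [9, 20]); Taking the first minus the rest: none of the subtracted shapes is present at this height, so the 11.5×26.5 cube is unchanged — area = 304.75 mm². At z = 19.8: the 11.5×26.5 cube contributes its full rectangle (area 304.75 mm²); the 15.5×22 cube at (6, 8) contributes its full rectangle (area 341.00 mm²); Subtracting the remaining from the first: starting from the 11.5×26.5 cube (304.75 mm²), the 15.5×22 cube at (6, 8) partially overlaps it — only the 101.75 mm² overlap (of its 341.00 mm²) is removed, clipping the outline — area = 203.00 mm². Checking containment: the cross-section at z = 19.8 is a subset of the cross-section at z = 7.2.

entirely on top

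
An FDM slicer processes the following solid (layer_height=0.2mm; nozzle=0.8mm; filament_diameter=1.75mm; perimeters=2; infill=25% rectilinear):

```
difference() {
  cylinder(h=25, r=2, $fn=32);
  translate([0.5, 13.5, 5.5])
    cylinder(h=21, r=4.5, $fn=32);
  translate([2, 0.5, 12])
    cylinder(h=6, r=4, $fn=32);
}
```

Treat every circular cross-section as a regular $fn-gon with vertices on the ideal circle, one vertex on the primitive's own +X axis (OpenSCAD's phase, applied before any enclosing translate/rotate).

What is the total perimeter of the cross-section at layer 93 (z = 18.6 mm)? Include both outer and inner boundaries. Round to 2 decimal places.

At z = 18.6 mm: the cylinder: section is a regular 32-gon, circumradius r=2 (perimeter = 2·32·2.000·sin(180°/32) = 12.55 mm); the r=4.5 cylinder at (0.5, 13.5) contributes a regular 32-gon of circumradius 4.5 (perimeter = 2·32·4.500·sin(180°/32) = 28.23 mm); the cylinder at (2, 0.5) is absent (z outside [12, 18]); Subtracting the remaining from the first: starting from the r=2 cylinder, the r=4.5 cylinder at (0.5, 13.5) misses the remaining region (no effect) — boundary = 12.55 mm. Overall, the cross-section is a single solid region. Total boundary length (outer) = 12.55 mm.

12.55 mm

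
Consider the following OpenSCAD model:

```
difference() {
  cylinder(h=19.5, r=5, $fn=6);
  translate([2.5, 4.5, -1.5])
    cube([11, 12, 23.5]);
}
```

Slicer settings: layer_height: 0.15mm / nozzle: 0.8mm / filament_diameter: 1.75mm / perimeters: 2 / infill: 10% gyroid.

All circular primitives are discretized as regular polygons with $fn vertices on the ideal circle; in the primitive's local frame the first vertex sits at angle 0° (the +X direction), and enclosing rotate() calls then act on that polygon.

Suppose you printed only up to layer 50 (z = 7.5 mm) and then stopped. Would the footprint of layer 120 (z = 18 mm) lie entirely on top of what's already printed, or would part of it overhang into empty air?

entirely on top

Compare the two slices. At z = 7.5: the r=5 cylinder gives a regular 6-gon of circumradius 5 (constant along its height) (area = (6/2)·5.000²·sin(360°/6) = 64.95 mm²); the 11×12 cube at (2.5, 4.5) contributes its full rectangle (area 132.00 mm²); Taking the first minus the rest: starting from the r=5 cylinder (64.95 mm²), the 11×12 cube at (2.5, 4.5) misses the remaining region (no effect) — area = 64.95 mm². At z = 18: the r=5 cylinder gives a regular 6-gon of circumradius 5 (constant along its height) (area = (6/2)·5.000²·sin(360°/6) = 64.95 mm²); the cube at (2.5, 4.5) is present — its section is the full 11×12 rectangle (area 132.00 mm²); Taking the first minus the rest: starting from the r=5 cylinder (64.95 mm²), the 11×12 cube at (2.5, 4.5) misses the remaining region (no effect) — area = 64.95 mm². Checking containment: the cross-section at z = 18 is a subset of the cross-section at z = 7.5.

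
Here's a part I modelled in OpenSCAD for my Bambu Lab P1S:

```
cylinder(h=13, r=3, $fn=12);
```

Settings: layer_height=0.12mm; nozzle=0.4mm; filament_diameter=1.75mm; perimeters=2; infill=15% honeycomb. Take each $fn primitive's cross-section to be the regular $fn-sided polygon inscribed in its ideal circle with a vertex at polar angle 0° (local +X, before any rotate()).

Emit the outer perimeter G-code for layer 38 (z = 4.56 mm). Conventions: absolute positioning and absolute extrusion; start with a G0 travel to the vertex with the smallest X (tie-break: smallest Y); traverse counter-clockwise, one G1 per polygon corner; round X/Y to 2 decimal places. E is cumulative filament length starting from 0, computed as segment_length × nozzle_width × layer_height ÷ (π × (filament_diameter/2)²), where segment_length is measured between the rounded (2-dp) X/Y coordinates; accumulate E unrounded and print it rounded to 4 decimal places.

G0 X-3.00 Y0.00 Z4.56
G1 X-2.60 Y-1.50 E0.0310
G1 X-1.50 Y-2.60 E0.0620
G1 X0.00 Y-3.00 E0.0930
G1 X1.50 Y-2.60 E0.1240
G1 X2.60 Y-1.50 E0.1550
G1 X3.00 Y0.00 E0.1860
G1 X2.60 Y1.50 E0.2170
G1 X1.50 Y2.60 E0.2480
G1 X0.00 Y3.00 E0.2790
G1 X-1.50 Y2.60 E0.3100
G1 X-2.60 Y1.50 E0.3410
G1 X-3.00 Y0.00 E0.3720

At z = 4.56 mm: the cylinder: section is a regular 12-gon, circumradius r=3. The outline is a single polygon with 12 vertices. Extrusion per mm of travel: 0.4 × 0.12 / (π × 0.875²) = 0.019956. Accumulating E over each segment gives final E = 0.3720.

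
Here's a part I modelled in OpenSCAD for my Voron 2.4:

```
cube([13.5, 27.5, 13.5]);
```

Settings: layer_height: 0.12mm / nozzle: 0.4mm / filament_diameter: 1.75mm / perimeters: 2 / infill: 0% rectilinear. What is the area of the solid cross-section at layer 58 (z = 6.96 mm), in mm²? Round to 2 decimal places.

371.25 mm²

At z = 6.96 mm: the cube is present — its section is the full 13.5×27.5 rectangle (area 371.25 mm²). Overall, the cross-section is a single solid region. Net area = 371.25 mm².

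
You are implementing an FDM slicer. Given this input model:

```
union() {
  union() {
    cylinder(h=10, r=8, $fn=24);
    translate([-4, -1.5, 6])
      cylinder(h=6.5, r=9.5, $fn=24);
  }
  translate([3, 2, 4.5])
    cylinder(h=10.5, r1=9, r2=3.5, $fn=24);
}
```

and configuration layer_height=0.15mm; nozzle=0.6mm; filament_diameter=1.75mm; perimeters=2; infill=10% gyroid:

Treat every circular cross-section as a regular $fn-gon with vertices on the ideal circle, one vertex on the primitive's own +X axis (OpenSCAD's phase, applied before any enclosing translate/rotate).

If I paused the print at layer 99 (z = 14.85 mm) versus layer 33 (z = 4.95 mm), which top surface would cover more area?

Layer 99 (z = 14.85): the cylinder is absent (z outside [0, 10]); the cylinder at (-4, -1.5) is not intersected at this z (z outside [6, 12.5]); Taking the union: nothing is present at this height; the cone at (3, 2): at t=0.986 of its height the radius interpolates to r₁+(r₂−r₁)t = 3.579, giving a regular 24-gon of that circumradius (area = (24/2)·3.579²·sin(360°/24) = 39.77 mm²); Combining (union): only the cone at (3, 2) is present, so the union is just that shape — area = 39.77 mm². So its area = 39.77 mm². Layer 33 (z = 4.95): the r=8 cylinder contributes a regular 24-gon of circumradius 8 (area = (24/2)·8.000²·sin(360°/24) = 198.77 mm²); the cylinder at (-4, -1.5) is not intersected at this z (z outside [6, 12.5]); Merging all regions: only the r=8 cylinder is present, so the union is just that shape — area = 198.77 mm²; the cone at (3, 2): at t=0.043 of its height the radius interpolates to r₁+(r₂−r₁)t = 8.764, giving a regular 24-gon of that circumradius (area = (24/2)·8.764²·sin(360°/24) = 238.57 mm²); Combining (union): the regions partially overlap — summed areas 437.34 mm² minus the doubly-counted overlap 157.67 mm² gives 279.67 mm² — area = 279.67 mm². So its area = 279.67 mm². Layer 33 is larger (279.67 vs 39.77 mm²).

layer 33 (z = 4.95 mm)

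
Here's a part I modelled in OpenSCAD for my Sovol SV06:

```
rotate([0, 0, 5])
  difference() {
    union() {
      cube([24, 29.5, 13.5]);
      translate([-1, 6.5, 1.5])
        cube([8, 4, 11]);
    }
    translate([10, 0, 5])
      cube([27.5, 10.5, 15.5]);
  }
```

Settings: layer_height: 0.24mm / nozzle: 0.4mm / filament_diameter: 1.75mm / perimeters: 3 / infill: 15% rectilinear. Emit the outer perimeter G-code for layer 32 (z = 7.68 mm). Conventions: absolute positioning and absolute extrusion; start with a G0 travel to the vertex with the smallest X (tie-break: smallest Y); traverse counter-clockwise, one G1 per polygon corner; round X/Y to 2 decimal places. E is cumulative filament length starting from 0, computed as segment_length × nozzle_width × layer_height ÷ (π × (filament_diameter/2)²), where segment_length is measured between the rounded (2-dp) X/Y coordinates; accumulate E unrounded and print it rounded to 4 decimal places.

G0 X-2.57 Y29.39 Z7.68
G1 X-0.92 Y10.46 E0.7584
G1 X-1.91 Y10.37 E0.7981
G1 X-1.56 Y6.39 E0.9575
G1 X-0.57 Y6.48 E0.9972
G1 X0.00 Y0.00 E1.2568
G1 X9.96 Y0.87 E1.6559
G1 X9.05 Y11.33 E2.0749
G1 X22.99 Y12.55 E2.6334
G1 X21.34 Y31.48 E3.3918
G1 X-2.57 Y29.39 E4.3498

At z = 7.68 mm: the 24×29.5 cube contributes its full rectangle; the 8×4 cube at (-1, 6.5) contributes its full rectangle; Taking the union: the regions partially overlap (shared area 28.00 mm²), so overlapping operands fuse into one piece — 1 connected region; the 27.5×10.5 cube at (10, 0) contributes its full rectangle; After the difference (first − rest): starting from the result so far, the 27.5×10.5 cube at (10, 0) partially overlaps it — only the 147.00 mm² overlap (of its 288.75 mm²) is removed, clipping the outline — 1 connected region; (rotated 5° about Z; rotation is an isometry so areas/perimeters/island counts are preserved). The outline is a single polygon with 10 vertices. Extrusion per mm of travel: 0.4 × 0.24 / (π × 0.875²) = 0.039912. Accumulating E over each segment gives final E = 4.3498.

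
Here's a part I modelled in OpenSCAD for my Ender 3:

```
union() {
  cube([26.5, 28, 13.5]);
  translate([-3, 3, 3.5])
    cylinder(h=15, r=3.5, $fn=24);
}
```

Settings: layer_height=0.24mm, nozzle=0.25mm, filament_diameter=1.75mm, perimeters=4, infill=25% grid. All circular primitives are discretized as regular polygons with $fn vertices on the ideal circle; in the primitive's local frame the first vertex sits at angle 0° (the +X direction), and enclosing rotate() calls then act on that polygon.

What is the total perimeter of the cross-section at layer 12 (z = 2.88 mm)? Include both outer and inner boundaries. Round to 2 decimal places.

At z = 2.88 mm: the cube (footprint 26.5×28) is included at this height (perimeter 109.00 mm); the cylinder at (-3, 3) is not intersected at this z (z outside [3.5, 18.5]); Merging all regions: only the 26.5×28 cube is present, so the union is just that shape — boundary = 109.00 mm. Overall, the cross-section is a single solid region. Total boundary length (outer) = 109.00 mm.

109.00 mm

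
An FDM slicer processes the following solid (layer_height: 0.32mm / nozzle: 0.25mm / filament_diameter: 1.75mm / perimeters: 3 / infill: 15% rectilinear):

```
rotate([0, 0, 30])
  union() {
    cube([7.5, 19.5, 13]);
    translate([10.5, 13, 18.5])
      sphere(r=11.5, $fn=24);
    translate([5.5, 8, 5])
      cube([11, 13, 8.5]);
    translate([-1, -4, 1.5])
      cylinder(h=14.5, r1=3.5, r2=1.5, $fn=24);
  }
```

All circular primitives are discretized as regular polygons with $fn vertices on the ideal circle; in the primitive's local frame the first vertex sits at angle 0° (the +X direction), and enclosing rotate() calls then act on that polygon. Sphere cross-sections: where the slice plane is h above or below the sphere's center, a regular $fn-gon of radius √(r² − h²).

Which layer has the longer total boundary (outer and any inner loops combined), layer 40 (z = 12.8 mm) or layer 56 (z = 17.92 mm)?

Layer 40 (z = 12.8): the cube is present — its section is the full 7.5×19.5 rectangle (perimeter 54.00 mm); the sphere at (10.5, 13): section is a regular 24-gon, circumradius = √(r²−h²) = √(11.5²−5.7²) = 9.988 (perimeter = 2·24·9.988·sin(180°/24) = 62.58 mm); the cube at (5.5, 8) (footprint 11×13) is included at this height (perimeter 48.00 mm); the cone at (-1, -4) (r1=3.5→r2=1.5) has section circumradius 1.941 here — a regular 24-gon (perimeter = 2·24·1.941·sin(180°/24) = 12.16 mm); Combining (union): the regions partially overlap (shared area 231.18 mm²), so the edge portions inside another operand are dropped and the merged outline is re-measured after clipping — boundary = 88.65 mm; (rotated 30° about Z; rotation is an isometry so areas/perimeters/island counts are preserved). So its perimeter = 88.65 mm. Layer 56 (z = 17.92): the cube does not reach this height (z outside [0, 13]); the r=11.5 sphere at (10.5, 13) contributes a regular 24-gon of circumradius √(11.5²−0.58²) = 11.485 (perimeter = 2·24·11.485·sin(180°/24) = 71.96 mm); the cube at (5.5, 8) does not reach this height (z outside [5, 13.5]); the cone at (-1, -4) does not reach this height (z outside [1.5, 16]); Taking the union: only the r=11.5 sphere at (10.5, 13) is present, so the union is just that shape — boundary = 71.96 mm; (whole slice rotated 30° about Z — lengths, areas and connectivity unchanged). So its perimeter = 71.96 mm. Layer 40 is larger (88.65 vs 71.96 mm).

layer 40 (z = 12.8 mm)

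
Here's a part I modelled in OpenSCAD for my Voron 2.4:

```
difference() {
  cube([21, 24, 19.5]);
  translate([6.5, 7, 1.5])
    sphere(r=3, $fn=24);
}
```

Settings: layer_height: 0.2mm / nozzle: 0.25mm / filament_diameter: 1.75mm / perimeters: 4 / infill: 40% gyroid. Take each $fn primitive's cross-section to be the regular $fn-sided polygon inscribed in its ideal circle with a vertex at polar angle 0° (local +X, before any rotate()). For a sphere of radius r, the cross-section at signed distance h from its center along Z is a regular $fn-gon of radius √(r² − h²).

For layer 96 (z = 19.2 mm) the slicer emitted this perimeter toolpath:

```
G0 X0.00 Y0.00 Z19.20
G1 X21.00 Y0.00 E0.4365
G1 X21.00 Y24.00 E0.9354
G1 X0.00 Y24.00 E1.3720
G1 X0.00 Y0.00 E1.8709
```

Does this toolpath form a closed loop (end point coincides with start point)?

Start point (G0): (0.00, 0.00). End point (last G1): the path returns to the start — closed.

yes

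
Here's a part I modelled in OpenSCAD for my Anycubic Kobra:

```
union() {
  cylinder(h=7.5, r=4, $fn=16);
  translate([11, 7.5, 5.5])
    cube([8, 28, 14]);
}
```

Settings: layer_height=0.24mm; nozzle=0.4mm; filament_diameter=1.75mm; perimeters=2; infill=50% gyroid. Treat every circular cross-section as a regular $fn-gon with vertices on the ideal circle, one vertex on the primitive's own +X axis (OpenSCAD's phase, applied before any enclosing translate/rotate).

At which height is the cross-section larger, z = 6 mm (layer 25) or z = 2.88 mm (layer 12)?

Layer 25 (z = 6): the r=4 cylinder gives a regular 16-gon of circumradius 4 (constant along its height) (area = (16/2)·4.000²·sin(360°/16) = 48.98 mm²); the 8×28 cube at (11, 7.5) contributes its full rectangle (area 224.00 mm²); Taking the union: the 2 present regions are separate (no shared area or edge), so areas and boundary lengths simply add and each stays a separate island — area = 272.98 mm². So its area = 272.98 mm². Layer 12 (z = 2.88): the r=4 cylinder contributes a regular 16-gon of circumradius 4 (area = (16/2)·4.000²·sin(360°/16) = 48.98 mm²); the cube at (11, 7.5) does not reach this height (z outside [5.5, 19.5]); Combining (union): only the r=4 cylinder is present, so the union is just that shape — area = 48.98 mm². So its area = 48.98 mm². Layer 25 is larger (272.98 vs 48.98 mm²).

layer 25 (z = 6 mm)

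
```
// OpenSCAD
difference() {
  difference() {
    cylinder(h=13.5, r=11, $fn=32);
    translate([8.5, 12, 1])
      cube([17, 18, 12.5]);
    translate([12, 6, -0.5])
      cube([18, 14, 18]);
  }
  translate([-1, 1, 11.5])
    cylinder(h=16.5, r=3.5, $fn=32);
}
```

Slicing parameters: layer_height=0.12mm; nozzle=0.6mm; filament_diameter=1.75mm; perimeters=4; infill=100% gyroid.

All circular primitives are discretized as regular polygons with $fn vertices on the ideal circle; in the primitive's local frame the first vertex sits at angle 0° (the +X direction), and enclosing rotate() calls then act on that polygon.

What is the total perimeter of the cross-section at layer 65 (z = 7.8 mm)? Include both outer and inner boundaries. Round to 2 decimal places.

At z = 7.8 mm: the cylinder: section is a regular 32-gon, circumradius r=11 (perimeter = 2·32·11.000·sin(180°/32) = 69.00 mm); the 17×18 cube at (8.5, 12) contributes its full rectangle (perimeter 70.00 mm); the cube at (12, 6) (footprint 18×14) is included at this height (perimeter 64.00 mm); After the difference (first − rest): starting from the r=11 cylinder, the 17×18 cube at (8.5, 12) misses the remaining region (no effect); the 18×14 cube at (12, 6) misses the remaining region (no effect) — boundary = 69.00 mm; the cylinder at (-1, 1) does not reach this height (z outside [11.5, 28]); After the difference (first − rest): none of the subtracted shapes is present at this height, so that combined region is unchanged — boundary = 69.00 mm. Overall, the cross-section is a single solid region. Total boundary length (outer) = 69.00 mm.

69.00 mm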